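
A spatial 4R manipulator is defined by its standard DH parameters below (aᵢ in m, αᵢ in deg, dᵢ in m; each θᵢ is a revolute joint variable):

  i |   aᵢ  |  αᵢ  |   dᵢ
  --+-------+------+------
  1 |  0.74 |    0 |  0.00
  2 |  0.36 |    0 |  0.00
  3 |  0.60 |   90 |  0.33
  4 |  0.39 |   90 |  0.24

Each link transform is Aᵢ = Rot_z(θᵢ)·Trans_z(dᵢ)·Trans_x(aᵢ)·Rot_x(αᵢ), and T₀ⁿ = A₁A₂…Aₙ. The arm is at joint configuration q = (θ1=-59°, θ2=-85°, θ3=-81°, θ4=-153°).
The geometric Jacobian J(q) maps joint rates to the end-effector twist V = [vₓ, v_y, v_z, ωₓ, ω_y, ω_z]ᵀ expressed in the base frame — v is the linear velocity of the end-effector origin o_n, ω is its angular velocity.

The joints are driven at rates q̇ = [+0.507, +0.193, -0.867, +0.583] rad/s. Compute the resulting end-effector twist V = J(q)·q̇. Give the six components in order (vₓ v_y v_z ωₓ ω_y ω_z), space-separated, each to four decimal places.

o_n = [0.0810, -0.4977, 0.1529]
J₁: ẑ×o_n = [0.4977, 0.0810, -0.0000], ω = ẑ
J2: z=[0.0000, 0.0000, 1.0000] o=[0.3811, -0.6343, 0.0000] → [-0.1367, -0.3001, 0.0000, 0.0000, 0.0000, 1.0000]
J3: z=[0.0000, 0.0000, 1.0000] o=[0.0899, -0.8459, 0.0000] → [-0.3483, -0.0088, 0.0000, 0.0000, 0.0000, 1.0000]
J4: z=[0.7071, 0.7071, 0.0000] o=[-0.3344, -0.4216, 0.3300] → [-0.1252, 0.1252, -0.3475, 0.7071, 0.7071, 0.0000]
V = J·q̇ = [0.4549, 0.0638, -0.2026, 0.4122, 0.4122, -0.1670]

0.4549 0.0638 -0.2026 0.4122 0.4122 -0.1670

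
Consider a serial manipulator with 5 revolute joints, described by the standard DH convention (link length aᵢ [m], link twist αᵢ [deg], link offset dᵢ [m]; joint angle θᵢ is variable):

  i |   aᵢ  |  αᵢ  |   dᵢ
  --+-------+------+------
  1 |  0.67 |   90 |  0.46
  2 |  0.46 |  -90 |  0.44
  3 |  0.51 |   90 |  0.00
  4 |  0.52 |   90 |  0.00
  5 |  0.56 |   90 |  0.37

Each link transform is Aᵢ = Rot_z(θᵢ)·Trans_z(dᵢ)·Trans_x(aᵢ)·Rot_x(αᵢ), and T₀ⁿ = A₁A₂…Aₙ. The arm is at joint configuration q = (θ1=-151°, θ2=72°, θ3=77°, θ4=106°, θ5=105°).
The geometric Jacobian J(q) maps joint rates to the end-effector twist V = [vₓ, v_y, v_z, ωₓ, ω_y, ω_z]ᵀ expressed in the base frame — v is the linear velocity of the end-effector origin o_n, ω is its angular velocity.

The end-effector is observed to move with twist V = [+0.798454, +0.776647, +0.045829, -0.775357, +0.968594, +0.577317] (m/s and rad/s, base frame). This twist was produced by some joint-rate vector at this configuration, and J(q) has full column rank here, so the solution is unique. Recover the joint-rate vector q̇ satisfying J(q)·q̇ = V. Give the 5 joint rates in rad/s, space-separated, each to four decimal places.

0.0790 0.4210 0.1450 0.7050 -0.6870

o_n = [-0.4266, -0.4435, 1.7048]
J₁: ẑ×o_n = [0.4435, -0.4266, 0.0000], ω = ẑ
J2: z=[-0.4848, 0.8746, 0.0000] o=[-0.5860, -0.3248, 0.4600] → [1.0887, 0.6035, -0.0819, -0.4848, 0.8746, 0.0000]
J3: z=[0.8318, 0.4611, 0.3090] o=[-0.9236, -0.0089, 0.8975] → [0.5065, -0.5179, -0.5907, 0.8318, 0.4611, 0.3090]
J4: z=[-0.3724, 0.0508, 0.9267] o=[-0.7137, -0.4607, 1.0066] → [0.0195, 0.5261, -0.0210, -0.3724, 0.0508, 0.9267]
J5: z=[0.6249, -0.7245, 0.2908] o=[-0.3569, -0.1033, 1.1304] → [-0.3172, -0.3792, -0.2631, 0.6249, -0.7245, 0.2908]
q̇ = J⁺·V = [0.0790, 0.4210, 0.1450, 0.7050, -0.6870]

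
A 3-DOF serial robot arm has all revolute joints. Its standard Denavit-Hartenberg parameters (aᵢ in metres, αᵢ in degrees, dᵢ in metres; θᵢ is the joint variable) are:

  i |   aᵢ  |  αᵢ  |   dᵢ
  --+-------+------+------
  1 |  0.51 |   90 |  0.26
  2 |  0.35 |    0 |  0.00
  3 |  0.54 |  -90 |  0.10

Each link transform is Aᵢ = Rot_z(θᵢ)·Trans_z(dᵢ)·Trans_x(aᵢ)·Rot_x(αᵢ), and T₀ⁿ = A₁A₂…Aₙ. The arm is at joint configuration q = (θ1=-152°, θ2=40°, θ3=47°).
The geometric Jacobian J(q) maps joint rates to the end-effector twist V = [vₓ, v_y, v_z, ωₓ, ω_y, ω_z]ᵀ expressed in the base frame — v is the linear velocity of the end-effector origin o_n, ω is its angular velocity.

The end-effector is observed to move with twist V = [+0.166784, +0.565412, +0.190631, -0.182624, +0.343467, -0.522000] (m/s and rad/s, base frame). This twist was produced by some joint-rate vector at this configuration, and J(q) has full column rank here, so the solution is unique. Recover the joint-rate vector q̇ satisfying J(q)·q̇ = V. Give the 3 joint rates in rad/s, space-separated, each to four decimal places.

-0.5220 0.6700 -0.2810

o_n = [-0.7589, -0.2903, 1.0242]
J₁: ẑ×o_n = [0.2903, -0.7589, 0.0000], ω = ẑ
J2: z=[-0.4695, 0.8829, 0.0000] o=[-0.4503, -0.2394, 0.2600] → [0.6748, 0.3588, 0.2964, -0.4695, 0.8829, 0.0000]
J3: z=[-0.4695, 0.8829, 0.0000] o=[-0.6870, -0.3653, 0.4850] → [0.4761, 0.2532, 0.0283, -0.4695, 0.8829, 0.0000]
q̇ = J⁺·V = [-0.5220, 0.6700, -0.2810]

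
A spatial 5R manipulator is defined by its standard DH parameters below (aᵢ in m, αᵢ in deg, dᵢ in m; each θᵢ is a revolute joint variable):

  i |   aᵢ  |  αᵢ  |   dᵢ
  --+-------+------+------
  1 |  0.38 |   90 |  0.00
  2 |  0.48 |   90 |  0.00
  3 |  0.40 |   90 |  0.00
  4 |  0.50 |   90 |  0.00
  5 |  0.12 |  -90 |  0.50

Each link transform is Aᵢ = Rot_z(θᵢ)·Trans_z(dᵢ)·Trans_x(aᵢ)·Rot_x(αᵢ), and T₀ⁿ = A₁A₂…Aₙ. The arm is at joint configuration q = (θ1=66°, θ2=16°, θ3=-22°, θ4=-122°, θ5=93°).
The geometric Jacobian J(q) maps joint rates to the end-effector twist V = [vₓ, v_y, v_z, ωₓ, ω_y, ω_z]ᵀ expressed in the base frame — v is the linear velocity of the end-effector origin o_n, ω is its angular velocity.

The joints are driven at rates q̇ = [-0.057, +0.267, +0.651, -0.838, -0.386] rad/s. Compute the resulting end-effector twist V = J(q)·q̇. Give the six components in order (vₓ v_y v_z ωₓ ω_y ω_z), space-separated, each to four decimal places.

-0.1236 0.0122 -0.5209 1.1332 0.2799 -0.3160

o_n = [0.2001, 0.4596, 0.1947]
J₁: ẑ×o_n = [-0.4596, 0.2001, 0.0000], ω = ẑ
J2: z=[0.9135, -0.4067, 0.0000] o=[0.1546, 0.3471, 0.0000] → [-0.0792, -0.1779, 0.1213, 0.9135, -0.4067, 0.0000]
J3: z=[0.1121, 0.2518, -0.9613] o=[0.3422, 0.7687, 0.1323] → [-0.2814, 0.1296, 0.0011, 0.1121, 0.2518, -0.9613]
J4: z=[-0.9935, 0.0482, -0.1033] o=[0.3503, 1.1553, 0.2345] → [-0.0738, -0.0241, 0.6984, -0.9935, 0.0482, -0.1033]
J5: z=[0.0422, -0.6863, -0.7261] o=[0.2974, 0.7924, 0.5744] → [0.0189, 0.0867, -0.0808, 0.0422, -0.6863, -0.7261]
V = J·q̇ = [-0.1236, 0.0122, -0.5209, 1.1332, 0.2799, -0.3160]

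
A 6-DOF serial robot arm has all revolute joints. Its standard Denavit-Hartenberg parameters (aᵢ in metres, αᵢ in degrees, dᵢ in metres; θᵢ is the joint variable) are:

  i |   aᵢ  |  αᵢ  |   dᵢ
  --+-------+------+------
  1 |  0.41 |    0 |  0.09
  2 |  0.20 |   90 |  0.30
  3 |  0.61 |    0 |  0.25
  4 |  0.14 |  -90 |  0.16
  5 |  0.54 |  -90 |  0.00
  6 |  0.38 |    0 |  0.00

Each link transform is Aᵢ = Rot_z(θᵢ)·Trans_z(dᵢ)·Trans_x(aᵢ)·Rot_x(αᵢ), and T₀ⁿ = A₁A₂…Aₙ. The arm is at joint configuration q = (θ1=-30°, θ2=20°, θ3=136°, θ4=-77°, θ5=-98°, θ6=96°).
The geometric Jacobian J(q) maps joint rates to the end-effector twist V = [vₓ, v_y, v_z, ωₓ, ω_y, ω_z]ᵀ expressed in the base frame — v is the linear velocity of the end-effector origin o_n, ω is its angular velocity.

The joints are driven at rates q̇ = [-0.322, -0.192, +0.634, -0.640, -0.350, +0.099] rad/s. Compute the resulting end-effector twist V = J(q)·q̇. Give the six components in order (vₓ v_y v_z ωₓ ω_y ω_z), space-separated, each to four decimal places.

-0.8785 0.0279 -0.4225 0.3438 -0.0685 -0.6102

o_n = [0.3174, -1.1177, 0.6794]
J₁: ẑ×o_n = [1.1177, 0.3174, -0.0000], ω = ẑ
J2: z=[0.0000, 0.0000, 1.0000] o=[0.3551, -0.2050, 0.0900] → [0.9127, -0.0377, 0.0000, 0.0000, 0.0000, 1.0000]
J3: z=[-0.1736, -0.9848, 0.0000] o=[0.5520, -0.2397, 0.3900] → [-0.2850, 0.0503, -0.0786, -0.1736, -0.9848, 0.0000]
J4: z=[-0.1736, -0.9848, 0.0000] o=[0.0765, -0.4097, 0.8137] → [0.1323, -0.0233, 0.3602, -0.1736, -0.9848, 0.0000]
J5: z=[-0.8441, 0.1488, 0.5150] o=[0.1197, -0.5798, 0.9337] → [0.2392, -0.1129, 0.4246, -0.8441, 0.1488, 0.5150]
J6: z=[0.4781, -0.2256, 0.8488] o=[-0.0113, -1.0997, 0.8693] → [0.0581, 0.3698, 0.0655, 0.4781, -0.2256, 0.8488]
V = J·q̇ = [-0.8785, 0.0279, -0.4225, 0.3438, -0.0685, -0.6102]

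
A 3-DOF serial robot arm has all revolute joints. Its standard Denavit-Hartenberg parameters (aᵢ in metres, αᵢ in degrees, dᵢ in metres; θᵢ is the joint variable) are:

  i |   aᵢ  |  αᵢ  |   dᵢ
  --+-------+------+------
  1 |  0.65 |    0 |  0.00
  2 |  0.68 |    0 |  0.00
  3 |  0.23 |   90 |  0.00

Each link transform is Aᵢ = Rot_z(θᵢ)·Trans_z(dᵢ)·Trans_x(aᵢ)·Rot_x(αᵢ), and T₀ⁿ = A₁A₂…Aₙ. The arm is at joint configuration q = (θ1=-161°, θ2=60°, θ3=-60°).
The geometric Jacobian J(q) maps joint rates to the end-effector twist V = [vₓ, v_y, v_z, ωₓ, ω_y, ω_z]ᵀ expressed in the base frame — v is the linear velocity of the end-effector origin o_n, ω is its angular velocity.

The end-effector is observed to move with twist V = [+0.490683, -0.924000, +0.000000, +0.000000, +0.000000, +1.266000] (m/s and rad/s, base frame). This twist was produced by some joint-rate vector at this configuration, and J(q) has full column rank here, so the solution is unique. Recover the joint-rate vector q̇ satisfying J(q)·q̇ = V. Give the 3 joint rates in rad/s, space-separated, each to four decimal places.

0.9970 -0.7200 0.9890

o_n = [-0.9618, -0.9540, 0.0000]
J₁: ẑ×o_n = [0.9540, -0.9618, 0.0000], ω = ẑ
J2: z=[0.0000, 0.0000, 1.0000] o=[-0.6146, -0.2116, 0.0000] → [0.7424, -0.3472, 0.0000, 0.0000, 0.0000, 1.0000]
J3: z=[0.0000, 0.0000, 1.0000] o=[-0.7443, -0.8791, 0.0000] → [0.0749, -0.2175, 0.0000, 0.0000, 0.0000, 1.0000]
q̇ = J⁺·V = [0.9970, -0.7200, 0.9890]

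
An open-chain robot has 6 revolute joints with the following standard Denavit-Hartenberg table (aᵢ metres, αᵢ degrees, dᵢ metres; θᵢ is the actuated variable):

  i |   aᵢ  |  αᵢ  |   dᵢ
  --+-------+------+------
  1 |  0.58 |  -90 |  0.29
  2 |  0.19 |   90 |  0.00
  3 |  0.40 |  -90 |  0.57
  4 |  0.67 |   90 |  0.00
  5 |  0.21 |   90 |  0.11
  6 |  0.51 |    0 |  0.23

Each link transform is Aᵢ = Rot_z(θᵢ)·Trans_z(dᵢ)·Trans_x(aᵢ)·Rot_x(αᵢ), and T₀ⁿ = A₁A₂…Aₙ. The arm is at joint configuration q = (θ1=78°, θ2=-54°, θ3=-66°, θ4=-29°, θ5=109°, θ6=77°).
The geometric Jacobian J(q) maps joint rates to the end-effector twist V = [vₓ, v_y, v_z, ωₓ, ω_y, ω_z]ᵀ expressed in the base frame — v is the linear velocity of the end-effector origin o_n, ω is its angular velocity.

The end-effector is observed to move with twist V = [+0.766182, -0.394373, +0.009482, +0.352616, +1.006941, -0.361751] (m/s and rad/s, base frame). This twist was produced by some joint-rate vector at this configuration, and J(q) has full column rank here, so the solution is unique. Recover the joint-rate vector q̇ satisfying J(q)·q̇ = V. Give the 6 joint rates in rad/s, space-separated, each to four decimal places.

o_n = [0.5303, -0.2269, 1.8556]
J₁: ẑ×o_n = [0.2269, 0.5303, -0.0000], ω = ẑ
J2: z=[-0.9781, 0.2079, 0.0000] o=[0.1206, 0.5673, 0.2900] → [0.3255, 1.5314, 0.6917, -0.9781, 0.2079, 0.0000]
J3: z=[-0.1682, -0.7913, 0.5878] o=[0.1438, 0.6766, 0.4437] → [-0.5862, 0.4647, 0.4578, -0.1682, -0.7913, 0.5878]
J4: z=[-0.2862, 0.6098, 0.7391] o=[0.4252, 0.2431, 0.9104] → [0.9237, 0.3482, 0.0705, -0.2862, 0.6098, 0.7391]
J5: z=[-0.6044, -0.7134, 0.3546] o=[0.9234, 0.0118, 1.2941] → [-0.3159, 0.2000, -0.1362, -0.6044, -0.7134, 0.3546]
J6: z=[0.6098, -0.1279, 0.7822] o=[0.7492, 0.0780, 1.4407] → [0.1854, -0.4242, -0.2139, 0.6098, -0.1279, 0.7822]
q̇ = J⁺·V = [-0.4870, -0.1180, -0.1370, 0.6680, -0.7150, -0.0440]

-0.4870 -0.1180 -0.1370 0.6680 -0.7150 -0.0440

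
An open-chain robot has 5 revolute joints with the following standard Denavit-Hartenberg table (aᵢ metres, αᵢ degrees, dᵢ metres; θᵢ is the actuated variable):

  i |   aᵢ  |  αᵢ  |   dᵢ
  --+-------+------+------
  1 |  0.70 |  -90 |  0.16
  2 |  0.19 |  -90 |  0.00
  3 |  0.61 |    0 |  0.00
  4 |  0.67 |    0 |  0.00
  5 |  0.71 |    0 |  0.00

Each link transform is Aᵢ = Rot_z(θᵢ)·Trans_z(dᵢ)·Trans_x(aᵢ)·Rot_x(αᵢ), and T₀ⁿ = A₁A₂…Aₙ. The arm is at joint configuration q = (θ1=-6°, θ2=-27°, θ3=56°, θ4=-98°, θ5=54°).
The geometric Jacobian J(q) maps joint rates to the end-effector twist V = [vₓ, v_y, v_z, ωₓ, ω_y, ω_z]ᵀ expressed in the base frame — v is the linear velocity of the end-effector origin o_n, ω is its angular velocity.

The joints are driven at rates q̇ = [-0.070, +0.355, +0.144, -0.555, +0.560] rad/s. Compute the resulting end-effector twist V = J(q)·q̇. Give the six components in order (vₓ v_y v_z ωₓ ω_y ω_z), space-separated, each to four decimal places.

o_n = [2.2020, -0.4376, 0.9425]
J₁: ẑ×o_n = [0.4376, 2.2020, -0.0000], ω = ẑ
J2: z=[0.1045, 0.9945, 0.0000] o=[0.6962, -0.0732, 0.1600] → [0.7782, -0.0818, -1.5356, 0.1045, 0.9945, 0.0000]
J3: z=[0.4515, -0.0475, -0.8910] o=[0.8645, -0.0909, 0.2463] → [-0.3420, -1.5060, -0.0931, 0.4515, -0.0475, -0.8910]
J4: z=[0.4515, -0.0475, -0.8910] o=[1.1139, -0.6256, 0.4011] → [0.1418, -1.2139, 0.1365, 0.4515, -0.0475, -0.8910]
J5: z=[0.4515, -0.0475, -0.8910] o=[1.6020, -0.2261, 0.6272] → [-0.2034, -0.6769, -0.0670, 0.4515, -0.0475, -0.8910]
V = J·q̇ = [0.0038, -0.1054, -0.6719, 0.1044, 0.3460, -0.2028]

0.0038 -0.1054 -0.6719 0.1044 0.3460 -0.2028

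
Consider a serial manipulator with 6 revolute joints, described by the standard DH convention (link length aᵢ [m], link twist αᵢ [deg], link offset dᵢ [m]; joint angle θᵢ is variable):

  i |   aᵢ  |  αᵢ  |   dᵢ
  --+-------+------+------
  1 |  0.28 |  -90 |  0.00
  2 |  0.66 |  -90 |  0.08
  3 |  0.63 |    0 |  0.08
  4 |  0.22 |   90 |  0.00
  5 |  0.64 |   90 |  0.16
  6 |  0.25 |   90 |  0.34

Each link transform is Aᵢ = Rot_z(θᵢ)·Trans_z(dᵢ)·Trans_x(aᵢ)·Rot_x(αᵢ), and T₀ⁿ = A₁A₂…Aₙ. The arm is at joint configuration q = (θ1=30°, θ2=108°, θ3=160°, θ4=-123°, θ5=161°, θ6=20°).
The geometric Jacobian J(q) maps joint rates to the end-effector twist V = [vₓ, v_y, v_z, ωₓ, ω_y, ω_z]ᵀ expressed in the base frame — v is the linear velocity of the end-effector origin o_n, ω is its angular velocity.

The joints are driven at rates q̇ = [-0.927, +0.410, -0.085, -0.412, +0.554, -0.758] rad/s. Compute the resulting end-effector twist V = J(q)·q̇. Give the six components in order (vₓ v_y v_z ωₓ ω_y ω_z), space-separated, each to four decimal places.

o_n = [-0.4541, 0.1529, 0.3841]
J₁: ẑ×o_n = [-0.1529, -0.4541, 0.0000], ω = ẑ
J2: z=[-0.5000, 0.8660, 0.0000] o=[0.2425, 0.1400, 0.0000] → [0.3326, 0.1920, 0.5969, -0.5000, 0.8660, 0.0000]
J3: z=[-0.8236, -0.4755, 0.3090] o=[0.0259, 0.1073, -0.6277] → [-0.4952, 0.6850, -0.2658, -0.8236, -0.4755, 0.3090]
J4: z=[-0.8236, -0.4755, 0.3090] o=[0.2261, -0.0259, -0.0399] → [-0.2569, 0.1390, -0.4707, -0.8236, -0.4755, 0.3090]
J5: z=[-0.5604, 0.5987, -0.5724] o=[0.2453, -0.1677, -0.2070] → [0.5373, 0.7316, 0.2391, -0.5604, 0.5987, -0.5724]
J6: z=[-0.7504, -0.6595, 0.0449] o=[-0.0687, 0.2191, 0.2254] → [-0.1017, 0.1018, -0.2045, -0.7504, -0.6595, 0.0449]
V = J·q̇ = [0.8007, 0.7124, 0.7487, 0.4627, 1.4229, -1.4317]

0.8007 0.7124 0.7487 0.4627 1.4229 -1.4317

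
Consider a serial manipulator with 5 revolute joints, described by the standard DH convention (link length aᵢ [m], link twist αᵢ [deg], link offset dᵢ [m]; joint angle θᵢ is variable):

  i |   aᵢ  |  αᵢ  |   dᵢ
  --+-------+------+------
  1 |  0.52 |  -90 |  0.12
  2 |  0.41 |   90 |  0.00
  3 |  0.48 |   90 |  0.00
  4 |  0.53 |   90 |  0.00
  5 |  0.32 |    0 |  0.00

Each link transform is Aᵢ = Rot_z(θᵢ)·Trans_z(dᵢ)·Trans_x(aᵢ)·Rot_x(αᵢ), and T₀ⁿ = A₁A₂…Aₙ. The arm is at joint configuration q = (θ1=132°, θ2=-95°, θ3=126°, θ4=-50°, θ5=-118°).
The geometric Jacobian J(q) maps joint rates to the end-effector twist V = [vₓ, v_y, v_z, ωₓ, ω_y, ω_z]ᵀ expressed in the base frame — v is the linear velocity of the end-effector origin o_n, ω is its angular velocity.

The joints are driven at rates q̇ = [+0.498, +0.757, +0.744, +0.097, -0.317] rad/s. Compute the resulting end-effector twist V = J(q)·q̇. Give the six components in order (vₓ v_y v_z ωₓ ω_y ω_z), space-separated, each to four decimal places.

o_n = [-0.8680, 0.3368, -0.0979]
J₁: ẑ×o_n = [-0.3368, -0.8680, 0.0000], ω = ẑ
J2: z=[-0.7431, -0.6691, 0.0000] o=[-0.3479, 0.3864, 0.1200] → [0.1458, -0.1619, -0.3111, -0.7431, -0.6691, 0.0000]
J3: z=[0.6666, -0.7403, -0.0872] o=[-0.3240, 0.3599, 0.5284] → [0.4617, 0.4649, -0.4181, 0.6666, -0.7403, -0.0872]
J4: z=[-0.3896, -0.4457, 0.8059] o=[-0.6291, 0.1183, 0.2474] → [-0.0222, -0.3271, -0.1916, -0.3896, -0.4457, 0.8059]
J5: z=[0.0583, 0.8614, 0.5046] o=[-1.1162, 0.2474, 0.0833] → [-0.2012, 0.1358, -0.2086, 0.0583, 0.8614, 0.5046]
V = J·q̇ = [0.3478, -0.2837, -0.4991, -0.1229, -1.3736, 0.3514]

0.3478 -0.2837 -0.4991 -0.1229 -1.3736 0.3514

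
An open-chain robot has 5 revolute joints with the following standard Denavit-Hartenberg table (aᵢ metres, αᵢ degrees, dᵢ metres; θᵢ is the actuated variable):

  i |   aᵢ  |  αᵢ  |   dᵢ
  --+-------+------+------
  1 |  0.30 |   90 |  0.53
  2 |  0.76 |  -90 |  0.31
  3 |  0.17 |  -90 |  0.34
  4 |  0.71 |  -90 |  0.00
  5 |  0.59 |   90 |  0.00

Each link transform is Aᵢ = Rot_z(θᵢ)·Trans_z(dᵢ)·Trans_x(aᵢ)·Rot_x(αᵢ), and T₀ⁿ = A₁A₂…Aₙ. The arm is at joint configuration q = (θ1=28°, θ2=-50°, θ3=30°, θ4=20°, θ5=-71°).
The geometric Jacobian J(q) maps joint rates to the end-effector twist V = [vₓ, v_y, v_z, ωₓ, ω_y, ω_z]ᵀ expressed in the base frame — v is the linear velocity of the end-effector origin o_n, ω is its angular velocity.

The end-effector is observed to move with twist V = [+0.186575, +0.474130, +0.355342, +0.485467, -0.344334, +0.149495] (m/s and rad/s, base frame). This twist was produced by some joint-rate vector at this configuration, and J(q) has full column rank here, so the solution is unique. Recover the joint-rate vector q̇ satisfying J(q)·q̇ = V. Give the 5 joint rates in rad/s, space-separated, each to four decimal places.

0.3150 0.1950 -0.1490 -0.4410 -0.2630

o_n = [0.7392, 1.1654, -0.4934]
J₁: ẑ×o_n = [-1.1654, 0.7392, 0.0000], ω = ẑ
J2: z=[0.4695, -0.8829, 0.0000] o=[0.2649, 0.1408, 0.5300] → [0.9036, 0.4805, 0.8998, 0.4695, -0.8829, 0.0000]
J3: z=[0.6764, 0.3596, 0.6428] o=[0.8418, 0.0965, -0.0522] → [-0.8458, 0.2326, 0.7599, 0.6764, 0.3596, 0.6428]
J4: z=[-0.6903, 0.6138, 0.3830] o=[1.1154, 0.3382, 0.0536] → [-0.6526, -0.5217, -0.3402, -0.6903, 0.6138, 0.3830]
J5: z=[-0.7234, -0.5783, -0.3771] o=[1.1224, 0.7198, -0.5451] → [0.1382, 0.1819, -0.5440, -0.7234, -0.5783, -0.3771]
q̇ = J⁺·V = [0.3150, 0.1950, -0.1490, -0.4410, -0.2630]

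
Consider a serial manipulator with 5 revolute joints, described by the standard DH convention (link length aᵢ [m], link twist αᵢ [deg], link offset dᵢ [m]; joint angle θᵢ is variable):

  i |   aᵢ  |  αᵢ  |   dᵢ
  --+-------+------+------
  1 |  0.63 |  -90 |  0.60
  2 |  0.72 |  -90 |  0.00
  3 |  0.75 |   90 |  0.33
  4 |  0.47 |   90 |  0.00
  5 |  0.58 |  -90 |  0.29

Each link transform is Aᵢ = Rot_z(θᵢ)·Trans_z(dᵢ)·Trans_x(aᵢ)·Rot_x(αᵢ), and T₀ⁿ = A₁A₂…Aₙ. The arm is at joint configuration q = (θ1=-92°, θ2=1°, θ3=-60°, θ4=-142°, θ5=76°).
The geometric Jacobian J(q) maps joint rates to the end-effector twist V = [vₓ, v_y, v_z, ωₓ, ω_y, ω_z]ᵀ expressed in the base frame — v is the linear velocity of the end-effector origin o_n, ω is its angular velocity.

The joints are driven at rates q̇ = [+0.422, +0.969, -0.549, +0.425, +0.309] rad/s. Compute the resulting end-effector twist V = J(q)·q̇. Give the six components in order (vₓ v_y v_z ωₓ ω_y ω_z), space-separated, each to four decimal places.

o_n = [0.3280, -0.9167, 0.4124]
J₁: ẑ×o_n = [0.9167, 0.3280, -0.0000], ω = ẑ
J2: z=[0.9994, -0.0349, 0.0000] o=[-0.0220, -0.6296, 0.6000] → [0.0065, 0.1875, -0.2747, 0.9994, -0.0349, 0.0000]
J3: z=[0.0006, 0.0174, -0.9998] o=[-0.0471, -1.3491, 0.5874] → [0.4293, -0.3749, -0.0063, 0.0006, 0.0174, -0.9998]
J4: z=[0.5299, 0.8479, 0.0151] o=[0.5891, -1.7407, 0.2509] → [0.1245, -0.0895, 0.6581, 0.5299, 0.8479, 0.0151]
J5: z=[-0.5216, 0.3399, -0.7825] o=[0.2749, -1.5495, 0.5435] → [0.4507, -0.1100, -0.3482, -0.5216, 0.3399, -0.7825]
V = J·q̇ = [0.3496, 0.4539, -0.0906, 1.0321, 0.4220, 0.7355]

0.3496 0.4539 -0.0906 1.0321 0.4220 0.7355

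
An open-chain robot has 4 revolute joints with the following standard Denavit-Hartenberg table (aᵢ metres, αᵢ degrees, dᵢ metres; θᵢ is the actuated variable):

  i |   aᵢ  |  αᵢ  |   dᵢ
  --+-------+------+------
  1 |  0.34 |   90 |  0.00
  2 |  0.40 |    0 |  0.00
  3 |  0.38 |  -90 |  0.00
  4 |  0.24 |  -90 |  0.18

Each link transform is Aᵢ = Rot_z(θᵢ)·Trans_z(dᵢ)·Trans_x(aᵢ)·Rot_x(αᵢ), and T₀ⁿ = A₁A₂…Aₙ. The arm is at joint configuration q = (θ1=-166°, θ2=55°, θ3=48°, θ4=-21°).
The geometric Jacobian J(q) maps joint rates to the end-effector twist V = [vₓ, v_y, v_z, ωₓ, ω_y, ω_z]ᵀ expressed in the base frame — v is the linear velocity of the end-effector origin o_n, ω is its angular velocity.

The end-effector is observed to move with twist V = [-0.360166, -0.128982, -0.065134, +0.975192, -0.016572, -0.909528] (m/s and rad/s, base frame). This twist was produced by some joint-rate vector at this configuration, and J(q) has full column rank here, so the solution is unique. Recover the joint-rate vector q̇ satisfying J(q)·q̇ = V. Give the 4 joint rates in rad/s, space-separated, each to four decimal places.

o_n = [-0.2713, 0.0210, 0.8757]
J₁: ẑ×o_n = [-0.0210, -0.2713, 0.0000], ω = ẑ
J2: z=[-0.2419, 0.9703, 0.0000] o=[-0.3299, -0.0823, 0.0000] → [0.8497, 0.2119, -0.0818, -0.2419, 0.9703, 0.0000]
J3: z=[-0.2419, 0.9703, 0.0000] o=[-0.5525, -0.1378, 0.3277] → [0.5318, 0.1326, -0.3113, -0.2419, 0.9703, 0.0000]
J4: z=[0.9454, 0.2357, -0.2250] o=[-0.4696, -0.1171, 0.6979] → [0.0730, -0.2127, 0.0838, 0.9454, 0.2357, -0.2250]
q̇ = J⁺·V = [-0.6920, -0.9790, 0.7270, 0.9670]

-0.6920 -0.9790 0.7270 0.9670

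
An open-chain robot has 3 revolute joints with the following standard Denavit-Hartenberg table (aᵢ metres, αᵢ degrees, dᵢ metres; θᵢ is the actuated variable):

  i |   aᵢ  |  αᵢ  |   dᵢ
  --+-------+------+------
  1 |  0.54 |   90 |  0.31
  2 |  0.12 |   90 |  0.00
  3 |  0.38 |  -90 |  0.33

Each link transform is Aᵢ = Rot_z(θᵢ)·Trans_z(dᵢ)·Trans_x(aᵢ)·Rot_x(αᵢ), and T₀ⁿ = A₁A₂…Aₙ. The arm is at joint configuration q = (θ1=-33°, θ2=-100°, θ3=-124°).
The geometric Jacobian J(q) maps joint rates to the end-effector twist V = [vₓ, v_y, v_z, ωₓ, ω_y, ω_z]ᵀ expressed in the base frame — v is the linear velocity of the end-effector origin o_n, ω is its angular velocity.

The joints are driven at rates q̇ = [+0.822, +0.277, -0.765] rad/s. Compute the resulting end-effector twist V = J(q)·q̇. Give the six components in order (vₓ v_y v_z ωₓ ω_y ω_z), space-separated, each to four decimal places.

-0.2016 0.1636 0.1518 0.4810 -0.6426 0.6892

o_n = [0.3654, 0.1384, 0.4584]
J₁: ẑ×o_n = [-0.1384, 0.3654, 0.0000], ω = ẑ
J2: z=[-0.5446, -0.8387, 0.0000] o=[0.4529, -0.2941, 0.3100] → [-0.1245, 0.0808, -0.3089, -0.5446, -0.8387, 0.0000]
J3: z=[-0.8259, 0.5364, 0.1736] o=[0.4354, -0.2828, 0.1918] → [0.0699, 0.2080, -0.3102, -0.8259, 0.5364, 0.1736]
V = J·q̇ = [-0.2016, 0.1636, 0.1518, 0.4810, -0.6426, 0.6892]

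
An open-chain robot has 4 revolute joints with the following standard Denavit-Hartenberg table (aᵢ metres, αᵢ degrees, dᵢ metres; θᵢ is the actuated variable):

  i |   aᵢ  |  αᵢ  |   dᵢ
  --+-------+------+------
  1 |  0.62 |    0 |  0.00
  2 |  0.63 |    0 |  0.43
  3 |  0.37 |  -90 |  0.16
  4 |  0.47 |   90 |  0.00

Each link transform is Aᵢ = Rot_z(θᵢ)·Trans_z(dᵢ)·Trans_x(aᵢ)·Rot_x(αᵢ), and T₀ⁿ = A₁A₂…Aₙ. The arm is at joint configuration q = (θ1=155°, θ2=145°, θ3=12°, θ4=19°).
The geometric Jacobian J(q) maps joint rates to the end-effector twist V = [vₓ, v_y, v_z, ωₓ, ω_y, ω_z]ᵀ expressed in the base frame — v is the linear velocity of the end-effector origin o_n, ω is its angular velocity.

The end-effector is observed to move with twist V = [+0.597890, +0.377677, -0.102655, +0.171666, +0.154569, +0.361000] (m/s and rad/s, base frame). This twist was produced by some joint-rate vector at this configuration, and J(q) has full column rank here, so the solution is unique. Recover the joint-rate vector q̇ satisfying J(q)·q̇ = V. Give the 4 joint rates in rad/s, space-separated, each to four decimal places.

o_n = [0.2980, -0.8888, 0.4370]
J₁: ẑ×o_n = [0.8888, 0.2980, -0.0000], ω = ẑ
J2: z=[0.0000, 0.0000, 1.0000] o=[-0.5619, 0.2620, 0.0000] → [1.1508, 0.8599, -0.0000, 0.0000, 0.0000, 1.0000]
J3: z=[0.0000, 0.0000, 1.0000] o=[-0.2469, -0.2836, 0.4300] → [0.6052, 0.5449, -0.0000, 0.0000, 0.0000, 1.0000]
J4: z=[0.7431, 0.6691, 0.0000] o=[0.0007, -0.5585, 0.5900] → [-0.1024, 0.1137, -0.4444, 0.7431, 0.6691, 0.0000]
q̇ = J⁺·V = [0.1900, 0.6400, -0.4690, 0.2310]

0.1900 0.6400 -0.4690 0.2310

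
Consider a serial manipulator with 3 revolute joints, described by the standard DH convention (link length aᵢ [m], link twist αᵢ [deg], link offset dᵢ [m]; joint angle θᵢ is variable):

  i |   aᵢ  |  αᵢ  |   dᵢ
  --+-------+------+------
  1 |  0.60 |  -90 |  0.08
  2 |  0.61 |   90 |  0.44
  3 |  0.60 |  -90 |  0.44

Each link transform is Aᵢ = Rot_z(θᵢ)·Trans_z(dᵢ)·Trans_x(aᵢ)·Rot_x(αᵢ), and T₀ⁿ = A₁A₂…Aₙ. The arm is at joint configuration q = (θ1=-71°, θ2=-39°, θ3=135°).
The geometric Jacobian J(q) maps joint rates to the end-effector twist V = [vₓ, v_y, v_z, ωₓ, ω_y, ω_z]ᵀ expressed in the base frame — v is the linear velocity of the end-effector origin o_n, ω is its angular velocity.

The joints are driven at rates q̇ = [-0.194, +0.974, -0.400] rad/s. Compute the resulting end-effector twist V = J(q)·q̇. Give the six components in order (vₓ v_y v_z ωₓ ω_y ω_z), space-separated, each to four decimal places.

0.3177 -0.6801 0.2359 1.0029 0.0791 -0.5049

o_n = [0.9694, -0.1606, 0.5388]
J₁: ẑ×o_n = [0.1606, 0.9694, -0.0000], ω = ẑ
J2: z=[0.9455, 0.3256, 0.0000] o=[0.1953, -0.5673, 0.0800] → [0.1494, -0.4338, 0.1326, 0.9455, 0.3256, 0.0000]
J3: z=[-0.2049, 0.5950, 0.7771] o=[0.7657, -0.8723, 0.4639] → [-0.5085, 0.1736, -0.2670, -0.2049, 0.5950, 0.7771]
V = J·q̇ = [0.3177, -0.6801, 0.2359, 1.0029, 0.0791, -0.5049]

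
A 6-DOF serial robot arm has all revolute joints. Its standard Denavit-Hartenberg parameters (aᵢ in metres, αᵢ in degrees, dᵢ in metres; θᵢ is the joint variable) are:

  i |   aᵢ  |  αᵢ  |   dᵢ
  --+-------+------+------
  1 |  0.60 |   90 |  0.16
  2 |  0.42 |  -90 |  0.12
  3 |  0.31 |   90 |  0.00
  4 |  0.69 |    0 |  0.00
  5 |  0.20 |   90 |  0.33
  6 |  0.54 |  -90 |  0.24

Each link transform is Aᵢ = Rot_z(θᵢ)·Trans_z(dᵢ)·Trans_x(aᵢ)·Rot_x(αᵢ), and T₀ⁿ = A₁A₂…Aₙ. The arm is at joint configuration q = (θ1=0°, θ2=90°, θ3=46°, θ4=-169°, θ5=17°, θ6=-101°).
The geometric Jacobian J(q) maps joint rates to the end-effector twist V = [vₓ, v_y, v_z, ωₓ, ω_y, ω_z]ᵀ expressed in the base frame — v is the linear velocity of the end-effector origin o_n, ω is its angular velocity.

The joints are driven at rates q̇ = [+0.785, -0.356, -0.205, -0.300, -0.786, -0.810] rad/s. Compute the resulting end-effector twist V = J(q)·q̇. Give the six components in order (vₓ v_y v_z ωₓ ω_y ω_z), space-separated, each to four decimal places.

o_n = [0.5653, -0.3879, 0.0432]
J₁: ẑ×o_n = [0.3879, 0.5653, -0.0000], ω = ẑ
J2: z=[0.0000, -1.0000, 0.0000] o=[0.6000, 0.0000, 0.1600] → [0.1168, -0.0000, -0.0347, 0.0000, -1.0000, 0.0000]
J3: z=[-1.0000, -0.0000, 0.0000] o=[0.6000, -0.1200, 0.5800] → [0.0000, -0.5368, 0.2679, -1.0000, -0.0000, 0.0000]
J4: z=[0.0000, -0.6947, 0.7193] o=[0.6000, 0.1030, 0.7953] → [0.8756, -0.0250, -0.0241, 0.0000, -0.6947, 0.7193]
J5: z=[0.0000, -0.6947, 0.7193] o=[0.7317, -0.3842, 0.3248] → [0.1983, -0.1197, -0.1156, 0.0000, -0.6947, 0.7193]
J6: z=[-0.8829, -0.3377, -0.3261] o=[0.8256, -0.7405, 0.4395] → [0.2489, -0.2651, -0.3992, -0.8829, -0.3377, -0.3261]
V = J·q̇ = [-0.3572, 0.8701, 0.3789, 0.9202, 1.3839, 0.2680]

-0.3572 0.8701 0.3789 0.9202 1.3839 0.2680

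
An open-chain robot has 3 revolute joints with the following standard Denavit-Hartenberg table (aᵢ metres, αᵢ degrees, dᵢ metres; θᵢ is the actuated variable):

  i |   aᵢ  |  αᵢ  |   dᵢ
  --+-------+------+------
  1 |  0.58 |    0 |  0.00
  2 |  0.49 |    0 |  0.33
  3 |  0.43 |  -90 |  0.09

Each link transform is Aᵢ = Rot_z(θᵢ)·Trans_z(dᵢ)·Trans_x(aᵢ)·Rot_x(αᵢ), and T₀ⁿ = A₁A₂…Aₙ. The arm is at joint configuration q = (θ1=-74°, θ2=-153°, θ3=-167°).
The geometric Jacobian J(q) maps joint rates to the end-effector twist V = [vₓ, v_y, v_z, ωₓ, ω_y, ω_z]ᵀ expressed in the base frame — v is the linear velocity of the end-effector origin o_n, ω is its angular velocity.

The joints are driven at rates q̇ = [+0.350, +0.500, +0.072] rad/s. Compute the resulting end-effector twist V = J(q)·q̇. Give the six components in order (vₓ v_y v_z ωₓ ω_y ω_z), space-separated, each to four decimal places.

0.1122 0.1006 0.0000 0.0000 0.0000 0.9220

o_n = [0.1822, -0.4396, 0.4200]
J₁: ẑ×o_n = [0.4396, 0.1822, -0.0000], ω = ẑ
J2: z=[0.0000, 0.0000, 1.0000] o=[0.1599, -0.5575, 0.0000] → [-0.1179, 0.0223, 0.0000, 0.0000, 0.0000, 1.0000]
J3: z=[0.0000, 0.0000, 1.0000] o=[-0.1743, -0.1992, 0.3300] → [0.2405, 0.3565, -0.0000, 0.0000, 0.0000, 1.0000]
V = J·q̇ = [0.1122, 0.1006, 0.0000, 0.0000, 0.0000, 0.9220]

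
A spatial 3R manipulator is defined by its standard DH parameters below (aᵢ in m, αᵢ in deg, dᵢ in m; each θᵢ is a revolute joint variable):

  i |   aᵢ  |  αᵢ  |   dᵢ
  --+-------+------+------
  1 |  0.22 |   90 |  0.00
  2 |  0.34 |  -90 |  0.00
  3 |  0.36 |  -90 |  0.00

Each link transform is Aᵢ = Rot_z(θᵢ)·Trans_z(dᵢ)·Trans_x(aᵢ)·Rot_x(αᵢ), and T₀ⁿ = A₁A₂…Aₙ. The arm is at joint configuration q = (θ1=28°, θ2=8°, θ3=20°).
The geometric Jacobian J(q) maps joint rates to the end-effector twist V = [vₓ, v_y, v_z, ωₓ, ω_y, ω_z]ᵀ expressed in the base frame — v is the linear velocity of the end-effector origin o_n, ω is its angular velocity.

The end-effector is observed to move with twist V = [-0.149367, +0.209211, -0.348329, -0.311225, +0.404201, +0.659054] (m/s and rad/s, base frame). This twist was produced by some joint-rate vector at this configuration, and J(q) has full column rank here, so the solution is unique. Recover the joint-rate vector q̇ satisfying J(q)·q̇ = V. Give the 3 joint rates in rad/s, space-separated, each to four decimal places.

0.0540 -0.5030 0.6110

o_n = [0.7295, 0.5273, 0.0944]
J₁: ẑ×o_n = [-0.5273, 0.7295, 0.0000], ω = ẑ
J2: z=[0.4695, -0.8829, 0.0000] o=[0.1942, 0.1033, 0.0000] → [-0.0833, -0.0443, 0.6717, 0.4695, -0.8829, 0.0000]
J3: z=[-0.1229, -0.0653, 0.9903] o=[0.4915, 0.2614, 0.0473] → [-0.2665, 0.2414, -0.0171, -0.1229, -0.0653, 0.9903]
q̇ = J⁺·V = [0.0540, -0.5030, 0.6110]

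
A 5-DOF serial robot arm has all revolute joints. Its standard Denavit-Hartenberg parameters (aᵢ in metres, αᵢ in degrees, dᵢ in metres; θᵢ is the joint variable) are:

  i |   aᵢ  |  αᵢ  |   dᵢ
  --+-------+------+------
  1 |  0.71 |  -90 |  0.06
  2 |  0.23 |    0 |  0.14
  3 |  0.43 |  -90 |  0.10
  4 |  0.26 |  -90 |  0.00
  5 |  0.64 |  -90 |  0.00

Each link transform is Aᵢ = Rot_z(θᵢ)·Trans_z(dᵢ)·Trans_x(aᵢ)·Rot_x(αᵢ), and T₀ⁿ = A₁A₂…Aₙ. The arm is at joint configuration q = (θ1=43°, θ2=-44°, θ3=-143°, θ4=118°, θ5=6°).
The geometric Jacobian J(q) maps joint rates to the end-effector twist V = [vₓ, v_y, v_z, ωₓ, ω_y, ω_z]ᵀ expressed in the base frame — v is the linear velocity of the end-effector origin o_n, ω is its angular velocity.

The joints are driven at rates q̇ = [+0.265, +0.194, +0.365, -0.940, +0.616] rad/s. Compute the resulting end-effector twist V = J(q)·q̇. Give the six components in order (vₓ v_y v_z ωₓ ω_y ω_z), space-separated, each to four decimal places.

-0.3303 -0.4823 -0.5138 -0.0999 1.0666 -0.6017

o_n = [1.0158, 0.1931, 0.1523]
J₁: ẑ×o_n = [-0.1931, 1.0158, 0.0000], ω = ẑ
J2: z=[-0.6820, 0.7314, 0.0000] o=[0.5193, 0.4842, 0.0600] → [0.0675, 0.0629, -0.1645, -0.6820, 0.7314, 0.0000]
J3: z=[-0.6820, 0.7314, 0.0000] o=[0.5448, 0.6994, 0.2198] → [-0.0494, -0.0460, 0.0009, -0.6820, 0.7314, 0.0000]
J4: z=[-0.0891, -0.0831, 0.9925] o=[0.1644, 0.4815, 0.1674] → [0.2876, 0.8436, 0.0965, -0.0891, -0.0831, 0.9925]
J5: z=[0.3208, 0.9410, 0.1076] o=[0.4096, 0.3962, 0.1822] → [-0.0064, 0.0748, -0.6356, 0.3208, 0.9410, 0.1076]
V = J·q̇ = [-0.3303, -0.4823, -0.5138, -0.0999, 1.0666, -0.6017]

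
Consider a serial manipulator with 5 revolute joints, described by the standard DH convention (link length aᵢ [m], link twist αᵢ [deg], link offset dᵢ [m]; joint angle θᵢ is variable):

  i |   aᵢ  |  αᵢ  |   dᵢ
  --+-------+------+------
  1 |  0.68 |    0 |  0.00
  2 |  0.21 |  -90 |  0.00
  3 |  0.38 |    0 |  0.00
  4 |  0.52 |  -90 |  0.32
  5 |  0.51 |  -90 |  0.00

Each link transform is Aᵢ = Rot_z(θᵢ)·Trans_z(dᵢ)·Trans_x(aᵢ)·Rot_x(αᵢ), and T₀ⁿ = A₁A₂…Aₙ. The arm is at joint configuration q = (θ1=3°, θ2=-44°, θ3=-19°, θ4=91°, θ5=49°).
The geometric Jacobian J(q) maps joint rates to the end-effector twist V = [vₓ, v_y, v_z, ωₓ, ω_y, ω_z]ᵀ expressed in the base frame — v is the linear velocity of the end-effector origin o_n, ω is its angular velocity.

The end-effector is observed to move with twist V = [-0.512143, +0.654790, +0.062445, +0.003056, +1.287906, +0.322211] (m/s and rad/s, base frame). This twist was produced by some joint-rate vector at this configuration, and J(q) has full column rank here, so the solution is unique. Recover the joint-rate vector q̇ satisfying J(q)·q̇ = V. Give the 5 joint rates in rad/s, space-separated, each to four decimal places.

o_n = [1.2654, -0.5601, -0.6890]
J₁: ẑ×o_n = [0.5601, 1.2654, -0.0000], ω = ẑ
J2: z=[0.0000, 0.0000, 1.0000] o=[0.6791, 0.0356, 0.0000] → [0.5957, 0.5864, -0.0000, 0.0000, 0.0000, 1.0000]
J3: z=[0.6561, 0.7547, 0.0000] o=[0.8376, -0.1022, 0.0000] → [-0.5200, 0.4521, -0.6234, 0.6561, 0.7547, 0.0000]
J4: z=[0.6561, 0.7547, 0.0000] o=[1.1087, -0.3379, 0.1237] → [-0.6134, 0.5332, -0.2641, 0.6561, 0.7547, 0.0000]
J5: z=[-0.7178, 0.6239, -0.3090] o=[1.4399, -0.2018, -0.3708] → [-0.3093, -0.1745, 0.3661, -0.7178, 0.6239, -0.3090]
q̇ = J⁺·V = [-0.0860, 0.6820, 0.0130, 0.9610, 0.8860]

-0.0860 0.6820 0.0130 0.9610 0.8860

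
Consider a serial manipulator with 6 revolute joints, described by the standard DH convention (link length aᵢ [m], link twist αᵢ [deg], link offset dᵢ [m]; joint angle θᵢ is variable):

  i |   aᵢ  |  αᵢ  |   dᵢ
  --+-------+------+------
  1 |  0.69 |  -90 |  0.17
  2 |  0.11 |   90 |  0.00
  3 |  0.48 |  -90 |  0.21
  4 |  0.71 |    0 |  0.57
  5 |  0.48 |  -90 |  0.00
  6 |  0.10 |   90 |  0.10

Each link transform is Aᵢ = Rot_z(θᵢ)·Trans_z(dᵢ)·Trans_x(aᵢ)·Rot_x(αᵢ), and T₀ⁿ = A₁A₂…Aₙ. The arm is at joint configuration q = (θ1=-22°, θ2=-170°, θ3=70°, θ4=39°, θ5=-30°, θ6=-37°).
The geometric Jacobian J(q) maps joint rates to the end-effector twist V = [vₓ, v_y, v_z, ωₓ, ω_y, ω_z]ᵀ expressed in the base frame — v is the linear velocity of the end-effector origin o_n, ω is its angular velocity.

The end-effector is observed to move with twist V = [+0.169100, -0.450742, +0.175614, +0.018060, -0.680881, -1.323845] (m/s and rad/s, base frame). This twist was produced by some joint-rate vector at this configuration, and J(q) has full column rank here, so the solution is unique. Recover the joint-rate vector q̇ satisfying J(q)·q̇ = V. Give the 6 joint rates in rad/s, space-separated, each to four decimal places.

o_n = [1.2912, 1.3010, 0.5962]
J₁: ẑ×o_n = [-1.3010, 1.2912, 0.0000], ω = ẑ
J2: z=[0.3746, 0.9272, 0.0000] o=[0.6398, -0.2585, 0.1700] → [0.3952, -0.1597, -0.0198, 0.3746, 0.9272, 0.0000]
J3: z=[-0.1610, 0.0650, -0.9848] o=[0.5393, -0.2179, 0.1891] → [1.5223, -0.6749, -0.2935, -0.1610, 0.0650, -0.9848]
J4: z=[0.9862, -0.0296, -0.1632] o=[0.5246, 0.2745, 0.0108] → [0.1502, -0.7024, 1.0350, 0.9862, -0.0296, -0.1632]
J5: z=[0.9862, -0.0296, -0.1632] o=[1.1805, 0.7790, 0.3906] → [0.0791, -0.2208, 0.5181, 0.9862, -0.0296, -0.1632]
J6: z=[0.1528, -0.2203, 0.9634] o=[1.2115, 1.2470, 0.4927] → [-0.0749, 0.0610, 0.0258, 0.1528, -0.2203, 0.9634]
q̇ = J⁺·V = [-0.4740, -0.9280, -0.1140, -0.2100, 0.7040, -0.9150]

-0.4740 -0.9280 -0.1140 -0.2100 0.7040 -0.9150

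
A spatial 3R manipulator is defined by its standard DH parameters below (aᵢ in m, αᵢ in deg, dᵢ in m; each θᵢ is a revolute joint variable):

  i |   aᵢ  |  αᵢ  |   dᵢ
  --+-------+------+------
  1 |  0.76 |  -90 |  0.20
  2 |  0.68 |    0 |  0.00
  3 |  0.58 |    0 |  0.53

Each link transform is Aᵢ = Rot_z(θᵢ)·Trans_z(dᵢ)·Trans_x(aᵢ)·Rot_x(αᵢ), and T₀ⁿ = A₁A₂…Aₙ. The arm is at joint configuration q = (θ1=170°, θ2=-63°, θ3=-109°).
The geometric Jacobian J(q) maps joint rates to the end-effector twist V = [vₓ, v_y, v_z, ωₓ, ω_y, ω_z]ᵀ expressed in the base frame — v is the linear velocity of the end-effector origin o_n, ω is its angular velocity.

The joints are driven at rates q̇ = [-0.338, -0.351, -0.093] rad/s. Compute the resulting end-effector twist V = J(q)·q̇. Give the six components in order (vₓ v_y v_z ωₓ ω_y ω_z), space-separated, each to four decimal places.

0.0973 0.1525 -0.1467 0.0771 0.4373 -0.3380

o_n = [-0.5789, -0.4361, 0.8866]
J₁: ẑ×o_n = [0.4361, -0.5789, 0.0000], ω = ẑ
J2: z=[-0.1736, -0.9848, 0.0000] o=[-0.7485, 0.1320, 0.2000] → [-0.6762, 0.1192, 0.2656, -0.1736, -0.9848, 0.0000]
J3: z=[-0.1736, -0.9848, 0.0000] o=[-1.0525, 0.1856, 0.8059] → [-0.0795, 0.0140, 0.5744, -0.1736, -0.9848, 0.0000]
V = J·q̇ = [0.0973, 0.1525, -0.1467, 0.0771, 0.4373, -0.3380]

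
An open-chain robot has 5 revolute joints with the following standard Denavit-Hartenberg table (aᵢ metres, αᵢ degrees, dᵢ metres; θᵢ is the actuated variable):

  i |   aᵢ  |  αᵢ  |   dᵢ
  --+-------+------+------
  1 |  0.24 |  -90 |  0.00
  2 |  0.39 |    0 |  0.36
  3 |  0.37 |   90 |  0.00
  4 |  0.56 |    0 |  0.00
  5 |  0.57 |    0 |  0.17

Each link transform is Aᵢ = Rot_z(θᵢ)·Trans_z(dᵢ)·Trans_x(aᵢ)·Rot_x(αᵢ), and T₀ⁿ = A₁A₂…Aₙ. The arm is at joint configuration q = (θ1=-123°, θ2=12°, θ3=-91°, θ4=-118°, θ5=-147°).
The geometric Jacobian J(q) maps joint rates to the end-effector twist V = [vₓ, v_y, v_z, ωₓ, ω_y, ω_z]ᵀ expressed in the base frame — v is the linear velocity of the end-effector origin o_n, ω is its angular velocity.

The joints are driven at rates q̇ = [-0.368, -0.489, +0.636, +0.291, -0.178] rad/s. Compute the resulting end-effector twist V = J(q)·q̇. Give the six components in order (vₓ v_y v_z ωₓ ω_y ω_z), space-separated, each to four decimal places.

-0.3364 -0.0527 0.2877 0.1837 0.0130 -0.3464

o_n = [0.1099, -0.6265, 0.0077]
J₁: ẑ×o_n = [0.6265, 0.1099, -0.0000], ω = ẑ
J2: z=[0.8387, -0.5446, 0.0000] o=[-0.1307, -0.2013, 0.0000] → [-0.0042, -0.0065, -0.2256, 0.8387, -0.5446, 0.0000]
J3: z=[0.8387, -0.5446, 0.0000] o=[-0.0366, -0.7173, -0.0811] → [-0.0484, -0.0745, 0.1559, 0.8387, -0.5446, 0.0000]
J4: z=[0.5346, 0.8233, 0.1908] o=[-0.0750, -0.7765, 0.2821] → [-0.2545, 0.1820, -0.0720, 0.5346, 0.8233, 0.1908]
J5: z=[0.5346, 0.8233, 0.1908] o=[-0.4624, -0.4651, 0.0240] → [0.0173, 0.1179, -0.5574, 0.5346, 0.8233, 0.1908]
V = J·q̇ = [-0.3364, -0.0527, 0.2877, 0.1837, 0.0130, -0.3464]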